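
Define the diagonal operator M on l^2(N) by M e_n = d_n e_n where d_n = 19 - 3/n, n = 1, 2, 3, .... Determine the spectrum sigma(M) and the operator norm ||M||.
sigma(M) = {19 - 3/n : n ≥ 1} ∪ {19}; ||M|| = 19

A bounded diagonal operator on l^2 with diagonal entries d_n has spectrum equal to the closure of {d_n : n ≥ 1}: every d_n is an eigenvalue (with eigenvector e_n), so {d_n} ⊂ sigma(M); the spectrum is closed, so its closure is too; and for lambda not in the closure, (M - lambda I) has bounded inverse (the diagonal entries 1/(d_n - lambda) are bounded). For our sequence d_n = 19 - 3/n, n = 1, 2, 3, ...:
  - {d_n} = {19 - 3/n : n ≥ 1}; the only limit point is 19
  - closure = {19 - 3/n : n ≥ 1} ∪ {19}
For the norm: a diagonal operator has ||M|| = sup_n |d_n|. Here d_n = 19 - 3/n increases monotonically from d_1 = 16 toward 19, with all terms in [16, 19); so sup_n |d_n| = 19 (the supremum is the limit, not attained). So ||M|| = 19.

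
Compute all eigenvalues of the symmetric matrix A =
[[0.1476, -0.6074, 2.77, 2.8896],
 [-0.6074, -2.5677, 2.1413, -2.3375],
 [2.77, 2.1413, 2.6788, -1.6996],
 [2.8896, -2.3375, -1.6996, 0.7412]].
sigma(A) ≈ {-4, 4, 5} (-4 with multiplicity 2)

A is real symmetric, so its spectrum consists of real eigenvalues. Expanding the characteristic polynomial of the displayed matrix gives
  det(λ I - A) = p(λ) = λ^4 + (-1)λ^3 + (-36)λ^2 + (15.9979)λ + (319.9908).
Solving p(λ) = 0 yields eigenvalues ≈ -4, -4, 4, 5. (A is shown rounded to 4 decimals, so these recover the underlying integer eigenvalues to within that precision.)
Verification: the trace of A = 1 equals the sum of eigenvalues 1, and det(A) ≈ 319.9908 matches the eigenvalue product 320.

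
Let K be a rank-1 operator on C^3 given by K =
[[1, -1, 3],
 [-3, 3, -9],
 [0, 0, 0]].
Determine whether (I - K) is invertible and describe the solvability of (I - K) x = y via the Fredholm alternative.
(I - K) is invertible (det(I - K) = -3 ≠ 0), so for every y in C^3 the equation (I - K) x = y has a unique solution.

K has rank 1, so it is an outer product K = u v^T: every row of K is a multiple of one row vector. Reading off the entries, u = (-1, 3, 0) and v = (-1, 1, -3) (row i of K equals u_i·v^T). A rank-one matrix u v^T satisfies K u = u (v·u) and kills the (2)-dimensional subspace v^⊥, so its characteristic polynomial is lambda^2 (lambda - v·u) with v·u = tr K = 4. Hence the eigenvalues of I - K are 1 (multiplicity 2) and 1 - (4) = -3, so det(I - K) = -3. (Direct check: I - K =
[[0, 1, -3],
 [3, -2, 9],
 [0, 0, 1]]
has determinant -3.) The finite-dimensional Fredholm alternative says: either (I - K) is invertible, or ker(I - K) ≠ {0} and then range(I - K) = ker((I - K)^*)^⊥, with dim ker(I - K) = dim ker((I - K)^*). Since det(I - K) ≠ 0, 1 is not an eigenvalue of K and ker(I - K) = {0}, so we are in the first case: for every y there is a unique x = (I - K)^(-1) y. Explicitly, by the Sherman–Morrison formula, (I - u v^T)^(-1) = I + u v^T/(1 - v·u), i.e. (I - K)^(-1) = I + K/(-3).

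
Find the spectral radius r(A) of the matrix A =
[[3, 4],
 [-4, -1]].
r(A) = sqrt(13) ≈ 3.6056

The eigenvalues of A are the roots of its characteristic polynomial. With M = A (coefficients from the trace and determinant):
  p(λ) = det(λ I - M) = λ^2 - 2λ + 13.
For λ^2 - 2λ + 13 the discriminant is -48. It is negative, so the roots are the complex-conjugate pair λ = 1 ± (sqrt(48)/2) i ≈ 1 ± 3.4641i. For a conjugate pair the product of the roots equals the constant term, so |λ|^2 = 13 and |λ| = sqrt(13) ≈ 3.6056.
Thus the eigenvalues (to 4 decimals) are 1 ± 3.4641i (modulus 3.6056). The spectral radius is the largest modulus: r(A) = sqrt(13) ≈ 3.6056. (Cross-check: r(A) ≤ ||A||_2 ≈ 6.1231; equality holds whenever A is normal, though it can also hold for some non-normal A.)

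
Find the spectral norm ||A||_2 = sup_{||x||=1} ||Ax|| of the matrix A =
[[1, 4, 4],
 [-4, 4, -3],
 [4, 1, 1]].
||A||_2 ≈ 7.096 (= sqrt(largest eigenvalue of A^T A))

||A||_2 = sigma_max(A) = sqrt(lambda_max(A^T A)). Form the symmetric matrix M = A^T A =
[[33, -8, 20],
 [-8, 33, 5],
 [20, 5, 26]].
Its characteristic polynomial (trace, sum of principal 2x2 minors, determinant of M give the coefficients) is
  p(λ) = det(λ I - M) = λ^3 - 92λ^2 + 2316λ - 11025.
No integer candidate from the rational root theorem (±divisors of 11025) is a root, so the roots are irrational. The cubic discriminant is Δ = 371045925 > 0, so there are three distinct real roots. p(6) = -225 and p(7) = 1022 have opposite signs, so a root lies in (6, 7); Newton's method refines it to λ ≈ 6.1721. p(35) = 210 and p(36) = -225 have opposite signs, so a root lies in (35, 36); Newton's method refines it to λ ≈ 35.4745. p(50) = -225 and p(51) = 450 have opposite signs, so a root lies in (50, 51); Newton's method refines it to λ ≈ 50.3534. Check (Vieta): the three roots sum to 92, matching tr M = 92.
So the eigenvalues of A^T A are ≈ 6.1721, 35.4745, 50.3534 (all ≥ 0, as they must be for A^T A). The largest is λ_max ≈ 50.3534, hence ||A||_2 = sqrt(λ_max) ≈ 7.096.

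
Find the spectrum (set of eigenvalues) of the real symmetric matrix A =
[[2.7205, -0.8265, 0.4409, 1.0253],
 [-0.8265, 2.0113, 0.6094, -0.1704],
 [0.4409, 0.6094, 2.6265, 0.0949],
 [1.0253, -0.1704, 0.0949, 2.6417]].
sigma(A) ≈ {1, 2, 3, 4}

A is real symmetric, so its spectrum consists of real eigenvalues. Expanding the characteristic polynomial of the displayed matrix gives
  det(λ I - A) = p(λ) = λ^4 + (-10)λ^3 + (35)λ^2 + (-50)λ + (24).
Solving p(λ) = 0 yields eigenvalues ≈ 1, 2, 3, 4. (A is shown rounded to 4 decimals, so these recover the underlying integer eigenvalues to within that precision.)
Verification: the trace of A = 10 equals the sum of eigenvalues 10, and det(A) ≈ 24.0002 matches the eigenvalue product 24.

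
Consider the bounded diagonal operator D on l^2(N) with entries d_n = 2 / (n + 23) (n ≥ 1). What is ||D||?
||D|| = 1/12 (attained at n = 1)

For D diagonal, ||D|| = sup_n |d_n| = sup_n 2/(n + 23). This is positive and strictly decreasing in n, so the supremum is attained at n = 1: d_1 = 2/(1 + 23) = 1/12. Hence ||D|| = 1/12.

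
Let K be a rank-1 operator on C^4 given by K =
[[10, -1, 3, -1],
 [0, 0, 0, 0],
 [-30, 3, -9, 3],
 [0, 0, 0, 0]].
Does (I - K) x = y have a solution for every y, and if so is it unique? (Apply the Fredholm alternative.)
(I - K) is singular (det(I - K) = 0, i.e. 1 ∈ sigma(K)). (I - K) x = y is solvable iff y ⊥ ker((I - K)^*) = span{(10, -1, 3, -1)}, i.e. iff 10y_1 - y_2 + 3y_3 - y_4 = 0. When solvable, the solutions are x = y + c·(1, 0, -3, 0), c arbitrary (ker(I - K) = span{(1, 0, -3, 0)}, dimension 1).

K has rank 1, so it is an outer product K = u v^T: every row of K is a multiple of one row vector. Reading off the entries, u = (1, 0, -3, 0) and v = (10, -1, 3, -1) (row i of K equals u_i·v^T). A rank-one matrix u v^T satisfies K u = u (v·u) and kills the (3)-dimensional subspace v^⊥, so its characteristic polynomial is lambda^3 (lambda - v·u) with v·u = tr K = 1. Hence the eigenvalues of I - K are 1 (multiplicity 3) and 1 - (1) = 0, so det(I - K) = 0. (Direct check: I - K =
[[-9, 1, -3, 1],
 [0, 1, 0, 0],
 [30, -3, 10, -3],
 [0, 0, 0, 1]]
has determinant 0.) So 1 is an eigenvalue of K and (I - K) is not invertible. The finite-dimensional Fredholm alternative says: either (I - K) is invertible, or ker(I - K) ≠ {0} and then range(I - K) = ker((I - K)^*)^⊥, with dim ker(I - K) = dim ker((I - K)^*). We are in the second case, so we need both kernels. Kernel of I - K: (I - K) u = u - u (v·u) = u - u = 0, so ker(I - K) = span{u} = span{(1, 0, -3, 0)} (it is exactly 1-dimensional because rank(I - K) = 3). Kernel of the adjoint: K is real, so (I - K)^* = I - K^T = I - v u^T, and (I - v u^T) v = v - v (u·v) = 0; hence ker((I - K)^*) = span{v} = span{(10, -1, 3, -1)}. Therefore (I - K) x = y is solvable iff <y, v> = 0, i.e. iff 10y_1 - y_2 + 3y_3 - y_4 = 0. When this holds, K y = u (v·y) = 0, so (I - K) y = y and x = y is a particular solution; the full solution set is the line x = y + c·u = y + c·(1, 0, -3, 0), c ∈ C.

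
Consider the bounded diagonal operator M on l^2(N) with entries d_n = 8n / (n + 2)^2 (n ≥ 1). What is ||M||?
||M|| = 1 (attained at n = 2)

For M diagonal, ||M|| = sup_n |d_n|. Treat f(x) = 8x / (x + 2)^2 for real x > 0. By the quotient rule, f'(x) = 8(2 - x)/(x + 2)^3, which is positive for x < 2 and negative for x > 2. So f has a unique maximum at x = 2, and since 2 is a positive integer, the supremum over n ≥ 1 is attained at n = 2: d_2 = 8·2/(2 + 2)^2 = 8·2/16 = 1. Hence ||M|| = 1.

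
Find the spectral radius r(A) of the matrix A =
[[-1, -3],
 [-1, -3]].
r(A) = 4

The eigenvalues of A are the roots of its characteristic polynomial. With M = A (coefficients from the trace and determinant):
  p(λ) = det(λ I - M) = λ^2 + 4λ.
For λ^2 + 4λ the discriminant is 16. It is a perfect square (4^2), so the roots are rational: λ = (-4 ± 4)/2 = 0, -4.
Thus the eigenvalues (to 4 decimals) are 0 (modulus 0); -4 (modulus 4). The spectral radius is the largest modulus: r(A) = 4. (Cross-check: r(A) ≤ ||A||_2 ≈ 4.4721; equality holds whenever A is normal, though it can also hold for some non-normal A.)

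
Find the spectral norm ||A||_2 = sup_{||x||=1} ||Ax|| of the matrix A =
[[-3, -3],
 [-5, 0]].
||A||_2 = sqrt((43 + sqrt(949))/2) ≈ 6.0748 (= sqrt(largest eigenvalue of A^T A))

||A||_2 = sigma_max(A) = sqrt(lambda_max(A^T A)). Form the symmetric matrix M = A^T A =
[[34, 9],
 [9, 9]].
Its characteristic polynomial (trace, determinant of M give the coefficients) is
  p(λ) = det(λ I - M) = λ^2 - 43λ + 225.
For λ^2 - 43λ + 225 the discriminant is 949. It is nonnegative but not a perfect square, so the roots are real and irrational: λ = (43 ± sqrt(949))/2 ≈ 36.9029, 6.0971.
So the eigenvalues of A^T A are ≈ 6.0971, 36.9029 (all ≥ 0, as they must be for A^T A). The largest is λ_max = (43 + sqrt(949))/2 ≈ 36.9029, hence ||A||_2 = sqrt(λ_max) = sqrt((43 + sqrt(949))/2) ≈ 6.0748.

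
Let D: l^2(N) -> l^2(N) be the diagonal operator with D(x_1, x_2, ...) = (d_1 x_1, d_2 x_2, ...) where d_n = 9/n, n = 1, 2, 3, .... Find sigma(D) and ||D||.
sigma(D) = {9/n : n ≥ 1} ∪ {0}; ||D|| = 9

A bounded diagonal operator on l^2 with diagonal entries d_n has spectrum equal to the closure of {d_n : n ≥ 1}: every d_n is an eigenvalue (with eigenvector e_n), so {d_n} ⊂ sigma(D); the spectrum is closed, so its closure is too; and for lambda not in the closure, (D - lambda I) has bounded inverse (the diagonal entries 1/(d_n - lambda) are bounded). For our sequence d_n = 9/n, n = 1, 2, 3, ...:
  - {d_n} = {9/n : n ≥ 1}; the only limit point is 0
  - closure = {9/n : n ≥ 1} ∪ {0}
For the norm: a diagonal operator has ||D|| = sup_n |d_n|. Here d_n = 9/n is positive and decreasing, so sup_n |d_n| = d_1 = 9. So ||D|| = 9.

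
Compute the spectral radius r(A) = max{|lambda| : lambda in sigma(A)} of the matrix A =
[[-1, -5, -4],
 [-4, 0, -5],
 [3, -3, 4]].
r(A) ≈ 6.3206

The eigenvalues of A are the roots of its characteristic polynomial. With M = A (coefficients from the trace, the sum of principal 2x2 minors, and det A):
  p(λ) = det(λ I - M) = λ^3 - 3λ^2 - 27λ + 38.
No integer candidate from the rational root theorem (±divisors of 38) is a root, so the roots are irrational. The cubic discriminant is Δ = 105813 > 0, so there are three distinct real roots. p(-5) = -27 and p(-4) = 34 have opposite signs, so a root lies in (-5, -4); Newton's method refines it to λ ≈ -4.6215. p(1) = 9 and p(2) = -20 have opposite signs, so a root lies in (1, 2); Newton's method refines it to λ ≈ 1.3009. p(6) = -16 and p(7) = 45 have opposite signs, so a root lies in (6, 7); Newton's method refines it to λ ≈ 6.3206. Check (Vieta): the three roots sum to 3, matching tr M = 3.
Thus the eigenvalues (to 4 decimals) are -4.6215 (modulus 4.6215); 1.3009 (modulus 1.3009); 6.3206 (modulus 6.3206). The spectral radius is the largest modulus: r(A) ≈ 6.3206. (Cross-check: r(A) ≤ ||A||_2 ≈ 9.0071; equality holds whenever A is normal, though it can also hold for some non-normal A.)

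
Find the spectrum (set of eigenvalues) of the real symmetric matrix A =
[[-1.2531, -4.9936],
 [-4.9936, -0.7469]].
sigma(A) ≈ {-6, 4}

A is real symmetric, so its spectrum consists of real eigenvalues. Expanding the characteristic polynomial of the displayed matrix gives
  det(λ I - A) = p(λ) = λ^2 + (2)λ + (-24).
Solving p(λ) = 0 yields eigenvalues ≈ -6, 4. (A is shown rounded to 4 decimals, so these recover the underlying integer eigenvalues to within that precision.)
Verification: the trace of A = -2 equals the sum of eigenvalues -2, and det(A) ≈ -24.0001 matches the eigenvalue product -24.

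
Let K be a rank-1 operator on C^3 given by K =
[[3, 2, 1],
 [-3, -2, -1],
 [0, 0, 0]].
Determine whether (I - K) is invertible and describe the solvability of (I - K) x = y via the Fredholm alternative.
(I - K) is singular (det(I - K) = 0, i.e. 1 ∈ sigma(K)). (I - K) x = y is solvable iff y ⊥ ker((I - K)^*) = span{(3, 2, 1)}, i.e. iff 3y_1 + 2y_2 + y_3 = 0. When solvable, the solutions are x = y + c·(1, -1, 0), c arbitrary (ker(I - K) = span{(1, -1, 0)}, dimension 1).

K has rank 1, so it is an outer product K = u v^T: every row of K is a multiple of one row vector. Reading off the entries, u = (1, -1, 0) and v = (3, 2, 1) (row i of K equals u_i·v^T). A rank-one matrix u v^T satisfies K u = u (v·u) and kills the (2)-dimensional subspace v^⊥, so its characteristic polynomial is lambda^2 (lambda - v·u) with v·u = tr K = 1. Hence the eigenvalues of I - K are 1 (multiplicity 2) and 1 - (1) = 0, so det(I - K) = 0. (Direct check: I - K =
[[-2, -2, -1],
 [3, 3, 1],
 [0, 0, 1]]
has determinant 0.) So 1 is an eigenvalue of K and (I - K) is not invertible. The finite-dimensional Fredholm alternative says: either (I - K) is invertible, or ker(I - K) ≠ {0} and then range(I - K) = ker((I - K)^*)^⊥, with dim ker(I - K) = dim ker((I - K)^*). We are in the second case, so we need both kernels. Kernel of I - K: (I - K) u = u - u (v·u) = u - u = 0, so ker(I - K) = span{u} = span{(1, -1, 0)} (it is exactly 1-dimensional because rank(I - K) = 2). Kernel of the adjoint: K is real, so (I - K)^* = I - K^T = I - v u^T, and (I - v u^T) v = v - v (u·v) = 0; hence ker((I - K)^*) = span{v} = span{(3, 2, 1)}. Therefore (I - K) x = y is solvable iff <y, v> = 0, i.e. iff 3y_1 + 2y_2 + y_3 = 0. When this holds, K y = u (v·y) = 0, so (I - K) y = y and x = y is a particular solution; the full solution set is the line x = y + c·u = y + c·(1, -1, 0), c ∈ C.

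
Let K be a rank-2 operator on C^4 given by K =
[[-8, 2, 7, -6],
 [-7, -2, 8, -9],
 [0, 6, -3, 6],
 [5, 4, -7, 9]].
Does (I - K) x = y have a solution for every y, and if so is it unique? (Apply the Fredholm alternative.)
(I - K) is invertible (det(I - K) = 8 ≠ 0), so for every y in C^4 the equation (I - K) x = y has a unique solution.

K has rank 2 and factors as K = U V^T = u1 v1^T + u2 v2^T with u1 = (-3, -2, -1, 1), v1 = (3, 0, -3, 3), u2 = (-1, 1, -3, -2), v2 = (-1, -2, 2, -3) (multiplying out reproduces the displayed K). The nonzero eigenvalues of U V^T coincide with those of the 2 x 2 matrix G = V^T U = [[v1·u1, v1·u2], [v2·u1, v2·u2]] = [[-3, 0], [2, -1]], and by the Sylvester determinant identity det(I_4 - U V^T) = det(I_2 - V^T U) = det([[4, 0], [-2, 2]]) = (4)(2) - (0)(-2) = 8. (Direct check: I - K =
[[9, -2, -7, 6],
 [7, 3, -8, 9],
 [0, -6, 4, -6],
 [-5, -4, 7, -8]]
has determinant 8.) The finite-dimensional Fredholm alternative says: either (I - K) is invertible, or ker(I - K) ≠ {0} and then range(I - K) = ker((I - K)^*)^⊥, with dim ker(I - K) = dim ker((I - K)^*). Since det(I - K) ≠ 0, 1 is not an eigenvalue of K and ker(I - K) = {0}, so we are in the first case: for every y there is a unique x = (I - K)^(-1) y. (Explicitly, by the Woodbury identity, (I - U V^T)^(-1) = I + U (I_2 - G)^(-1) V^T.)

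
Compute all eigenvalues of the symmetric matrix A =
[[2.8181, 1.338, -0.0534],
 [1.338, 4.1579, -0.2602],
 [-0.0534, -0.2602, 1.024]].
sigma(A) ≈ {1, 2, 5}

A is real symmetric, so its spectrum consists of real eigenvalues. Expanding the characteristic polynomial of the displayed matrix gives
  det(λ I - A) = p(λ) = λ^3 + (-8)λ^2 + (17)λ + (-10).
Solving p(λ) = 0 yields eigenvalues ≈ 1, 2, 5. (A is shown rounded to 4 decimals, so these recover the underlying integer eigenvalues to within that precision.)
Verification: the trace of A = 8 equals the sum of eigenvalues 8, and det(A) ≈ 9.9999 matches the eigenvalue product 10.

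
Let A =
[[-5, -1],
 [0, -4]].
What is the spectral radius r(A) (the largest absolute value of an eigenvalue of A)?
r(A) = 5

The eigenvalues of A are the roots of its characteristic polynomial. With M = A (coefficients from the trace and determinant):
  p(λ) = det(λ I - M) = λ^2 + 9λ + 20.
For λ^2 + 9λ + 20 the discriminant is 1. It is a perfect square (1^2), so the roots are rational: λ = (-9 ± 1)/2 = -4, -5.
Thus the eigenvalues (to 4 decimals) are -4 (modulus 4); -5 (modulus 5). The spectral radius is the largest modulus: r(A) = 5. (Cross-check: r(A) ≤ ||A||_2 ≈ 5.2348; equality holds whenever A is normal, though it can also hold for some non-normal A.)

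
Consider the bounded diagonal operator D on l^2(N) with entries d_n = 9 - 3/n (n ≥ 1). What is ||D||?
||D|| = 9

For a diagonal operator on l^2 with entries d_n, ||D|| = sup_n |d_n|. Here d_1 = 6, d_2 = 15/2, ..., and d_n = 9 - 3/n increases monotonically toward 9. All terms lie in [6, 9), so |d_n| = d_n and the supremum is the limit 9, which is not attained by any individual d_n. Hence ||D|| = 9.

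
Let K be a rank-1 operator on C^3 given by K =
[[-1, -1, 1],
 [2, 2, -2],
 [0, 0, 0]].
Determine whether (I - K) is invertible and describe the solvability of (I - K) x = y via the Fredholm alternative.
(I - K) is singular (det(I - K) = 0, i.e. 1 ∈ sigma(K)). (I - K) x = y is solvable iff y ⊥ ker((I - K)^*) = span{(-1, -1, 1)}, i.e. iff -y_1 - y_2 + y_3 = 0. When solvable, the solutions are x = y + c·(1, -2, 0), c arbitrary (ker(I - K) = span{(1, -2, 0)}, dimension 1).

K has rank 1, so it is an outer product K = u v^T: every row of K is a multiple of one row vector. Reading off the entries, u = (1, -2, 0) and v = (-1, -1, 1) (row i of K equals u_i·v^T). A rank-one matrix u v^T satisfies K u = u (v·u) and kills the (2)-dimensional subspace v^⊥, so its characteristic polynomial is lambda^2 (lambda - v·u) with v·u = tr K = 1. Hence the eigenvalues of I - K are 1 (multiplicity 2) and 1 - (1) = 0, so det(I - K) = 0. (Direct check: I - K =
[[2, 1, -1],
 [-2, -1, 2],
 [0, 0, 1]]
has determinant 0.) So 1 is an eigenvalue of K and (I - K) is not invertible. The finite-dimensional Fredholm alternative says: either (I - K) is invertible, or ker(I - K) ≠ {0} and then range(I - K) = ker((I - K)^*)^⊥, with dim ker(I - K) = dim ker((I - K)^*). We are in the second case, so we need both kernels. Kernel of I - K: (I - K) u = u - u (v·u) = u - u = 0, so ker(I - K) = span{u} = span{(1, -2, 0)} (it is exactly 1-dimensional because rank(I - K) = 2). Kernel of the adjoint: K is real, so (I - K)^* = I - K^T = I - v u^T, and (I - v u^T) v = v - v (u·v) = 0; hence ker((I - K)^*) = span{v} = span{(-1, -1, 1)}. Therefore (I - K) x = y is solvable iff <y, v> = 0, i.e. iff -y_1 - y_2 + y_3 = 0. When this holds, K y = u (v·y) = 0, so (I - K) y = y and x = y is a particular solution; the full solution set is the line x = y + c·u = y + c·(1, -2, 0), c ∈ C.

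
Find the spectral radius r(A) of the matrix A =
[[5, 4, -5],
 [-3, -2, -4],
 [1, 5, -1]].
r(A) ≈ 5.8331

The eigenvalues of A are the roots of its characteristic polynomial. With M = A (coefficients from the trace, the sum of principal 2x2 minors, and det A):
  p(λ) = det(λ I - M) = λ^3 - 2λ^2 + 24λ - 147.
No integer candidate from the rational root theorem (±divisors of 147) is a root, so the roots are irrational. The cubic discriminant is Δ = -514131 < 0, so there is one real root and a complex-conjugate pair. p(4) = -19 and p(5) = 48 have opposite signs, so a root lies in (4, 5); Newton's method refines it to λ ≈ 4.3204. Dividing out (λ - (4.3204)) leaves approximately λ^2 + 2.3204λ + 34.0249. For λ^2 + 2.3204λ + 34.0249 the discriminant is -130.7153. It is negative, so the remaining roots are the complex-conjugate pair λ ≈ -1.1602 ± 5.7165i. Their product equals the constant term, so |λ|^2 ≈ 34.0249 and |λ| ≈ 5.8331.
Thus the eigenvalues (to 4 decimals) are 4.3204 (modulus 4.3204); -1.1602 ± 5.7165i (modulus 5.8331). The spectral radius is the largest modulus: r(A) ≈ 5.8331. (Cross-check: r(A) ≤ ||A||_2 ≈ 9.1201; equality holds whenever A is normal, though it can also hold for some non-normal A.)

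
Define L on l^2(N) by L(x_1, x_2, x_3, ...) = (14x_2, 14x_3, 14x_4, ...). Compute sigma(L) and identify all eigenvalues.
sigma(L) = closed disk {z in C : |z| ≤ 14}; sigma_p(L) = open disk {z in C : |z| < 14}

Note L = 14·V where V is the unit left shift (V x)_k = x_{k+1}; so sigma(L) = 14·sigma(V) and ||L|| = 14||V||. ||L x||^2 = 196sum_{k≥2} |x_k|^2 ≤ 196||x||^2, with equality on {x : x_1 = 0}, so ||L|| = 14. For any lambda with |lambda| < 14, set r = lambda/14 (|r| < 1); the vector x = (1, r, r^2, ...) is in l^2 and satisfies L x = 14(r, r^2, ...) = lambda x, so lambda is an eigenvalue. On the boundary |lambda| = 14 the geometric series diverges, so no l^2 eigenvector exists, but these lambda lie in the approximate point spectrum. Hence sigma(L) is the closed disk of radius 14 and sigma_p(L) is the open disk.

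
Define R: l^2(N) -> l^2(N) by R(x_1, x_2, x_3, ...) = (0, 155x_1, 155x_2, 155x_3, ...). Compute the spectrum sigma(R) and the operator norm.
sigma(R) = closed disk {z in C : |z| ≤ 155}; ||R|| = 155

Note R = 155·U where U is the unit right shift (U x)_k = x_{k-1} (with x_0 := 0); so ||R|| = 155||U|| and sigma(R) = 155·sigma(U). ||R x||^2 = sum_{k≥1} |155x_k|^2 = 24025||x||^2, so ||R|| = 155 and sigma(R) ⊂ {|z| ≤ 155}. For any |lambda| < 155, the equation (R - lambda I) x = 0 forces x_1 = 0, then 155x_k = lambda x_{k+1} ⇒ x = 0, so R has no eigenvalues. But (R - lambda I) is not surjective for |lambda| < 155: solving (R - lambda I) x = e_1 would require x_n proportional to (lambda/155)^(-n), which is not in l^2. So every |lambda| < 155 lies in the residual spectrum. The boundary |lambda| = 155 is in the approximate point spectrum (the spectrum is closed). Hence sigma(R) is the closed disk of radius 155.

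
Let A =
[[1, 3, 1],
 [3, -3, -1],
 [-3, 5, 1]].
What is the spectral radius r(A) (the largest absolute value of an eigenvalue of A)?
r(A) = (1 + sqrt(17))/2 ≈ 2.5616

The eigenvalues of A are the roots of its characteristic polynomial. With M = A (coefficients from the trace, the sum of principal 2x2 minors, and det A):
  p(λ) = det(λ I - M) = λ^3 + λ^2 - 6λ - 8.
By the rational root theorem any rational root is an integer divisor of 8. Testing λ = -2: p(-2) = -8 + 4 + 12 - 8 = 0, so λ = -2 is a root. Dividing out (λ + 2) leaves p(λ) = (λ + 2)(λ^2 - λ - 4). For λ^2 - λ - 4 the discriminant is 17. It is nonnegative but not a perfect square, so the roots are real and irrational: λ = (1 ± sqrt(17))/2 ≈ 2.5616, -1.5616.
Thus the eigenvalues (to 4 decimals) are 2.5616 (modulus 2.5616); -1.5616 (modulus 1.5616); -2 (modulus 2). The spectral radius is the largest modulus: r(A) = (1 + sqrt(17))/2 ≈ 2.5616. (Cross-check: r(A) ≤ ||A||_2 ≈ 7.6043; equality holds whenever A is normal, though it can also hold for some non-normal A.)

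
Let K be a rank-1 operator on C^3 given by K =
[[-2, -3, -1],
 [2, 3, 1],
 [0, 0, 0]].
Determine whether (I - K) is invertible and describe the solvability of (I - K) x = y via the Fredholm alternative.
(I - K) is singular (det(I - K) = 0, i.e. 1 ∈ sigma(K)). (I - K) x = y is solvable iff y ⊥ ker((I - K)^*) = span{(-2, -3, -1)}, i.e. iff -2y_1 - 3y_2 - y_3 = 0. When solvable, the solutions are x = y + c·(1, -1, 0), c arbitrary (ker(I - K) = span{(1, -1, 0)}, dimension 1).

K has rank 1, so it is an outer product K = u v^T: every row of K is a multiple of one row vector. Reading off the entries, u = (1, -1, 0) and v = (-2, -3, -1) (row i of K equals u_i·v^T). A rank-one matrix u v^T satisfies K u = u (v·u) and kills the (2)-dimensional subspace v^⊥, so its characteristic polynomial is lambda^2 (lambda - v·u) with v·u = tr K = 1. Hence the eigenvalues of I - K are 1 (multiplicity 2) and 1 - (1) = 0, so det(I - K) = 0. (Direct check: I - K =
[[3, 3, 1],
 [-2, -2, -1],
 [0, 0, 1]]
has determinant 0.) So 1 is an eigenvalue of K and (I - K) is not invertible. The finite-dimensional Fredholm alternative says: either (I - K) is invertible, or ker(I - K) ≠ {0} and then range(I - K) = ker((I - K)^*)^⊥, with dim ker(I - K) = dim ker((I - K)^*). We are in the second case, so we need both kernels. Kernel of I - K: (I - K) u = u - u (v·u) = u - u = 0, so ker(I - K) = span{u} = span{(1, -1, 0)} (it is exactly 1-dimensional because rank(I - K) = 2). Kernel of the adjoint: K is real, so (I - K)^* = I - K^T = I - v u^T, and (I - v u^T) v = v - v (u·v) = 0; hence ker((I - K)^*) = span{v} = span{(-2, -3, -1)}. Therefore (I - K) x = y is solvable iff <y, v> = 0, i.e. iff -2y_1 - 3y_2 - y_3 = 0. When this holds, K y = u (v·y) = 0, so (I - K) y = y and x = y is a particular solution; the full solution set is the line x = y + c·u = y + c·(1, -1, 0), c ∈ C.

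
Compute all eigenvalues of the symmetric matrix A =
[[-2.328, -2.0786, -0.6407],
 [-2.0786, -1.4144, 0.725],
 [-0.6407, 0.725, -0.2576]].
sigma(A) ≈ {-4, -1, 1}

A is real symmetric, so its spectrum consists of real eigenvalues. Expanding the characteristic polynomial of the displayed matrix gives
  det(λ I - A) = p(λ) = λ^3 + (4)λ^2 + (-1)λ + (-4).
Solving p(λ) = 0 yields eigenvalues ≈ -4, -1, 1. (A is shown rounded to 4 decimals, so these recover the underlying integer eigenvalues to within that precision.)
Verification: the trace of A = -4 equals the sum of eigenvalues -4, and det(A) ≈ 4.0001 matches the eigenvalue product 4.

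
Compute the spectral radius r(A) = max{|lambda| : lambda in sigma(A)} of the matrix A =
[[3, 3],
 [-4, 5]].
r(A) = sqrt(27) ≈ 5.1962

The eigenvalues of A are the roots of its characteristic polynomial. With M = A (coefficients from the trace and determinant):
  p(λ) = det(λ I - M) = λ^2 - 8λ + 27.
For λ^2 - 8λ + 27 the discriminant is -44. It is negative, so the roots are the complex-conjugate pair λ = 4 ± (sqrt(44)/2) i ≈ 4 ± 3.3166i. For a conjugate pair the product of the roots equals the constant term, so |λ|^2 = 27 and |λ| = sqrt(27) ≈ 5.1962.
Thus the eigenvalues (to 4 decimals) are 4 ± 3.3166i (modulus 5.1962). The spectral radius is the largest modulus: r(A) = sqrt(27) ≈ 5.1962. (Cross-check: r(A) ≤ ||A||_2 ≈ 6.4331; equality holds whenever A is normal, though it can also hold for some non-normal A.)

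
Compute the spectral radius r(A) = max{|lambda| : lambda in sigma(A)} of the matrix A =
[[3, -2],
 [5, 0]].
r(A) = sqrt(10) ≈ 3.1623

The eigenvalues of A are the roots of its characteristic polynomial. With M = A (coefficients from the trace and determinant):
  p(λ) = det(λ I - M) = λ^2 - 3λ + 10.
For λ^2 - 3λ + 10 the discriminant is -31. It is negative, so the roots are the complex-conjugate pair λ = 3/2 ± (sqrt(31)/2) i ≈ 1.5 ± 2.7839i. For a conjugate pair the product of the roots equals the constant term, so |λ|^2 = 10 and |λ| = sqrt(10) ≈ 3.1623.
Thus the eigenvalues (to 4 decimals) are 1.5 ± 2.7839i (modulus 3.1623). The spectral radius is the largest modulus: r(A) = sqrt(10) ≈ 3.1623. (Cross-check: r(A) ≤ ||A||_2 ≈ 5.9292; equality holds whenever A is normal, though it can also hold for some non-normal A.)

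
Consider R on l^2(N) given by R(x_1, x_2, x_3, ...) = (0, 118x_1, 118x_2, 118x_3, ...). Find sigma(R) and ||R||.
sigma(R) = closed disk {z in C : |z| ≤ 118}; ||R|| = 118

Note R = 118·U where U is the unit right shift (U x)_k = x_{k-1} (with x_0 := 0); so ||R|| = 118||U|| and sigma(R) = 118·sigma(U). ||R x||^2 = sum_{k≥1} |118x_k|^2 = 13924||x||^2, so ||R|| = 118 and sigma(R) ⊂ {|z| ≤ 118}. For any |lambda| < 118, the equation (R - lambda I) x = 0 forces x_1 = 0, then 118x_k = lambda x_{k+1} ⇒ x = 0, so R has no eigenvalues. But (R - lambda I) is not surjective for |lambda| < 118: solving (R - lambda I) x = e_1 would require x_n proportional to (lambda/118)^(-n), which is not in l^2. So every |lambda| < 118 lies in the residual spectrum. The boundary |lambda| = 118 is in the approximate point spectrum (the spectrum is closed). Hence sigma(R) is the closed disk of radius 118.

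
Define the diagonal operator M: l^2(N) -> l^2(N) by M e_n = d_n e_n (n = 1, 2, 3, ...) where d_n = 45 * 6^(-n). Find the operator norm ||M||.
||M|| = 15/2 (attained at n = 1)

For M diagonal, ||M|| = sup_n |d_n|. The sequence d_n = 45 * 6^(-n) is positive and strictly decreasing (ratio 6^(-1) < 1), so the supremum is d_1 = 45/6 = 15/2. Hence ||M|| = 15/2.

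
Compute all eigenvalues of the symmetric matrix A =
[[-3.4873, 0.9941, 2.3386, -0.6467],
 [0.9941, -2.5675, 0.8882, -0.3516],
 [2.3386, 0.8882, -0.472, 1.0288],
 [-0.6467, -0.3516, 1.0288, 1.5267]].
sigma(A) ≈ {-5, -3, 1, 2}

A is real symmetric, so its spectrum consists of real eigenvalues. Expanding the characteristic polynomial of the displayed matrix gives
  det(λ I - A) = p(λ) = λ^4 + (5)λ^3 + (-7)λ^2 + (-29)λ + (29.997).
Solving p(λ) = 0 yields eigenvalues ≈ -5, -3, 1, 2. (A is shown rounded to 4 decimals, so these recover the underlying integer eigenvalues to within that precision.)
Verification: the trace of A = -5 equals the sum of eigenvalues -5, and det(A) ≈ 29.9970 matches the eigenvalue product 30.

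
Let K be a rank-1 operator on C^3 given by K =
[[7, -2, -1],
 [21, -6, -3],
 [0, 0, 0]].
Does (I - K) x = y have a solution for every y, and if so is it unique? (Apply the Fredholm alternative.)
(I - K) is singular (det(I - K) = 0, i.e. 1 ∈ sigma(K)). (I - K) x = y is solvable iff y ⊥ ker((I - K)^*) = span{(7, -2, -1)}, i.e. iff 7y_1 - 2y_2 - y_3 = 0. When solvable, the solutions are x = y + c·(1, 3, 0), c arbitrary (ker(I - K) = span{(1, 3, 0)}, dimension 1).

K has rank 1, so it is an outer product K = u v^T: every row of K is a multiple of one row vector. Reading off the entries, u = (1, 3, 0) and v = (7, -2, -1) (row i of K equals u_i·v^T). A rank-one matrix u v^T satisfies K u = u (v·u) and kills the (2)-dimensional subspace v^⊥, so its characteristic polynomial is lambda^2 (lambda - v·u) with v·u = tr K = 1. Hence the eigenvalues of I - K are 1 (multiplicity 2) and 1 - (1) = 0, so det(I - K) = 0. (Direct check: I - K =
[[-6, 2, 1],
 [-21, 7, 3],
 [0, 0, 1]]
has determinant 0.) So 1 is an eigenvalue of K and (I - K) is not invertible. The finite-dimensional Fredholm alternative says: either (I - K) is invertible, or ker(I - K) ≠ {0} and then range(I - K) = ker((I - K)^*)^⊥, with dim ker(I - K) = dim ker((I - K)^*). We are in the second case, so we need both kernels. Kernel of I - K: (I - K) u = u - u (v·u) = u - u = 0, so ker(I - K) = span{u} = span{(1, 3, 0)} (it is exactly 1-dimensional because rank(I - K) = 2). Kernel of the adjoint: K is real, so (I - K)^* = I - K^T = I - v u^T, and (I - v u^T) v = v - v (u·v) = 0; hence ker((I - K)^*) = span{v} = span{(7, -2, -1)}. Therefore (I - K) x = y is solvable iff <y, v> = 0, i.e. iff 7y_1 - 2y_2 - y_3 = 0. When this holds, K y = u (v·y) = 0, so (I - K) y = y and x = y is a particular solution; the full solution set is the line x = y + c·u = y + c·(1, 3, 0), c ∈ C.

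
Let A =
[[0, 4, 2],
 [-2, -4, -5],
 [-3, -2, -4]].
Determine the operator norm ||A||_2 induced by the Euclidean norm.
||A||_2 ≈ 9.2685 (= sqrt(largest eigenvalue of A^T A))

||A||_2 = sigma_max(A) = sqrt(lambda_max(A^T A)). Form the symmetric matrix M = A^T A =
[[13, 14, 22],
 [14, 36, 36],
 [22, 36, 45]].
Its characteristic polynomial (trace, sum of principal 2x2 minors, determinant of M give the coefficients) is
  p(λ) = det(λ I - M) = λ^3 - 94λ^2 + 697λ - 144.
No integer candidate from the rational root theorem (±divisors of 144) is a root, so the roots are irrational. The cubic discriminant is Δ = 2629019232 > 0, so there are three distinct real roots. p(0) = -144 and p(1) = 460 have opposite signs, so a root lies in (0, 1); Newton's method refines it to λ ≈ 0.2127. p(7) = 472 and p(8) = -72 have opposite signs, so a root lies in (7, 8); Newton's method refines it to λ ≈ 7.8813. p(85) = -5924 and p(86) = 630 have opposite signs, so a root lies in (85, 86); Newton's method refines it to λ ≈ 85.906. Check (Vieta): the three roots sum to 94, matching tr M = 94.
So the eigenvalues of A^T A are ≈ 0.2127, 7.8813, 85.906 (all ≥ 0, as they must be for A^T A). The largest is λ_max ≈ 85.906, hence ||A||_2 = sqrt(λ_max) ≈ 9.2685.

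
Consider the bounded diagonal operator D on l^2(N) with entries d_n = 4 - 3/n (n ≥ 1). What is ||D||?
||D|| = 4

For a diagonal operator on l^2 with entries d_n, ||D|| = sup_n |d_n|. Here d_1 = 1, d_2 = 5/2, ..., and d_n = 4 - 3/n increases monotonically toward 4. All terms lie in [1, 4), so |d_n| = d_n and the supremum is the limit 4, which is not attained by any individual d_n. Hence ||D|| = 4.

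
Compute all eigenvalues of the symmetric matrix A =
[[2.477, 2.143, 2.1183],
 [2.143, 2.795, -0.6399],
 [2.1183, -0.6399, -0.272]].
sigma(A) ≈ {-2, 2, 5}

A is real symmetric, so its spectrum consists of real eigenvalues. Expanding the characteristic polynomial of the displayed matrix gives
  det(λ I - A) = p(λ) = λ^3 + (-5)λ^2 + (-4)λ + (20).
Solving p(λ) = 0 yields eigenvalues ≈ -2, 2, 5. (A is shown rounded to 4 decimals, so these recover the underlying integer eigenvalues to within that precision.)
Verification: the trace of A = 5 equals the sum of eigenvalues 5, and det(A) ≈ -19.9996 matches the eigenvalue product -20.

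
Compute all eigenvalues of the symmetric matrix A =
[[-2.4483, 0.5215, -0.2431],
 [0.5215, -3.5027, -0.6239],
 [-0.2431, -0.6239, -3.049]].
sigma(A) ≈ {-4, -3, -2}

A is real symmetric, so its spectrum consists of real eigenvalues. Expanding the characteristic polynomial of the displayed matrix gives
  det(λ I - A) = p(λ) = λ^3 + (9)λ^2 + (26)λ + (24).
Solving p(λ) = 0 yields eigenvalues ≈ -4, -3, -2. (A is shown rounded to 4 decimals, so these recover the underlying integer eigenvalues to within that precision.)
Verification: the trace of A = -9 equals the sum of eigenvalues -9, and det(A) ≈ -23.9998 matches the eigenvalue product -24.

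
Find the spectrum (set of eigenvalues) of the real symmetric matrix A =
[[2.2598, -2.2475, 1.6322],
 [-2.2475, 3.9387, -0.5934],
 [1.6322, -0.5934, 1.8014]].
sigma(A) ≈ {0, 2, 6}

A is real symmetric, so its spectrum consists of real eigenvalues. Expanding the characteristic polynomial of the displayed matrix gives
  det(λ I - A) = p(λ) = λ^3 + (-8)λ^2 + (12)λ + (0).
Solving p(λ) = 0 yields eigenvalues ≈ 0, 2, 6. (A is shown rounded to 4 decimals, so these recover the underlying integer eigenvalues to within that precision.)
Verification: the trace of A = 8 equals the sum of eigenvalues 8, and det(A) ≈ -0.0008 matches the eigenvalue product 0.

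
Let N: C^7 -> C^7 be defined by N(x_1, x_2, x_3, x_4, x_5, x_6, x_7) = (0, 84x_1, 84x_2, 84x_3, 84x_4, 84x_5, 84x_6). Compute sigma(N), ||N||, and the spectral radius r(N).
sigma(N) = {0}; ||N|| = 84; r(N) = 0. (N is nilpotent with N^7 = 0.)

On C^7, N is a strictly lower-triangular matrix with 84 on the subdiagonal and zeros elsewhere, so its characteristic polynomial is lambda^7 and every eigenvalue is 0: sigma(N) = {0}. For the operator norm, N e_i = 84e_{i+1} for i = 1, ..., 6 and N e_7 = 0, so the singular values of N are 84 (with multiplicity 6) and 0; hence ||N|| = 84. The spectral radius r(N) = max|lambda| = 0. Note ||N|| > r(N) — characteristic of non-normal nilpotent operators. Indeed N^7 = 0.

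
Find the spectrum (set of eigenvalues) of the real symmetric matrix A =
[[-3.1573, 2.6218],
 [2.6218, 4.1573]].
sigma(A) ≈ {-4, 5}

A is real symmetric, so its spectrum consists of real eigenvalues. Expanding the characteristic polynomial of the displayed matrix gives
  det(λ I - A) = p(λ) = λ^2 + (-1)λ + (-20).
Solving p(λ) = 0 yields eigenvalues ≈ -4, 5. (A is shown rounded to 4 decimals, so these recover the underlying integer eigenvalues to within that precision.)
Verification: the trace of A = 1 equals the sum of eigenvalues 1, and det(A) ≈ -19.9997 matches the eigenvalue product -20.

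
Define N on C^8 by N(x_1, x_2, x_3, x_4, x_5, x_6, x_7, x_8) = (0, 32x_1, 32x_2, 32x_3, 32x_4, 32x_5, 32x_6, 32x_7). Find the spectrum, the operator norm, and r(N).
sigma(N) = {0}; ||N|| = 32; r(N) = 0. (N is nilpotent with N^8 = 0.)

On C^8, N is a strictly lower-triangular matrix with 32 on the subdiagonal and zeros elsewhere, so its characteristic polynomial is lambda^8 and every eigenvalue is 0: sigma(N) = {0}. For the operator norm, N e_i = 32e_{i+1} for i = 1, ..., 7 and N e_8 = 0, so the singular values of N are 32 (with multiplicity 7) and 0; hence ||N|| = 32. The spectral radius r(N) = max|lambda| = 0. Note ||N|| > r(N) — characteristic of non-normal nilpotent operators. Indeed N^8 = 0.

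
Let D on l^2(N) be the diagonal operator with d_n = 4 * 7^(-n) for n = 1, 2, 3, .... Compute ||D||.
||D|| = 4/7 (attained at n = 1)

For D diagonal, ||D|| = sup_n |d_n|. The sequence d_n = 4 * 7^(-n) is positive and strictly decreasing (ratio 7^(-1) < 1), so the supremum is d_1 = 4/7. Hence ||D|| = 4/7.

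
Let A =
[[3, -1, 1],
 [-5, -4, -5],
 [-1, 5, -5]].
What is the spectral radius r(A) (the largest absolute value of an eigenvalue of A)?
r(A) ≈ 6.4394

The eigenvalues of A are the roots of its characteristic polynomial. With M = A (coefficients from the trace, the sum of principal 2x2 minors, and det A):
  p(λ) = det(λ I - M) = λ^3 + 6λ^2 + 14λ - 126.
No integer candidate from the rational root theorem (±divisors of 126) is a root, so the roots are irrational. The cubic discriminant is Δ = -514220 < 0, so there is one real root and a complex-conjugate pair. p(3) = -3 and p(4) = 90 have opposite signs, so a root lies in (3, 4); Newton's method refines it to λ ≈ 3.0387. Dividing out (λ - (3.0387)) leaves approximately λ^2 + 9.0387λ + 41.4655. For λ^2 + 9.0387λ + 41.4655 the discriminant is -84.1646. It is negative, so the remaining roots are the complex-conjugate pair λ ≈ -4.5193 ± 4.5871i. Their product equals the constant term, so |λ|^2 ≈ 41.4655 and |λ| ≈ 6.4394.
Thus the eigenvalues (to 4 decimals) are 3.0387 (modulus 3.0387); -4.5193 ± 4.5871i (modulus 6.4394). The spectral radius is the largest modulus: r(A) ≈ 6.4394. (Cross-check: r(A) ≤ ||A||_2 ≈ 8.7852; equality holds whenever A is normal, though it can also hold for some non-normal A.)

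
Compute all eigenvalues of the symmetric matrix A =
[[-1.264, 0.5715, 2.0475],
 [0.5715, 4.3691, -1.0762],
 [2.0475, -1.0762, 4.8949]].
sigma(A) ≈ {-2, 4, 6}

A is real symmetric, so its spectrum consists of real eigenvalues. Expanding the characteristic polynomial of the displayed matrix gives
  det(λ I - A) = p(λ) = λ^3 + (-8)λ^2 + (4)λ + (48.0021).
Solving p(λ) = 0 yields eigenvalues ≈ -2, 4, 6. (A is shown rounded to 4 decimals, so these recover the underlying integer eigenvalues to within that precision.)
Verification: the trace of A = 8 equals the sum of eigenvalues 8, and det(A) ≈ -48.0021 matches the eigenvalue product -48.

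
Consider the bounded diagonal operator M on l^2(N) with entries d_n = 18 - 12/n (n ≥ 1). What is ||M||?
||M|| = 18

For a diagonal operator on l^2 with entries d_n, ||M|| = sup_n |d_n|. Here d_1 = 6, d_2 = 12, ..., and d_n = 18 - 12/n increases monotonically toward 18. All terms lie in [6, 18), so |d_n| = d_n and the supremum is the limit 18, which is not attained by any individual d_n. Hence ||M|| = 18.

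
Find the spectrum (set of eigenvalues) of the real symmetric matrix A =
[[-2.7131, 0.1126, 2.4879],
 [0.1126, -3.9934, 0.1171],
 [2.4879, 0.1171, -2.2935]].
sigma(A) ≈ {-5, -4, 0}

A is real symmetric, so its spectrum consists of real eigenvalues. Expanding the characteristic polynomial of the displayed matrix gives
  det(λ I - A) = p(λ) = λ^3 + (9)λ^2 + (20)λ + (0).
Solving p(λ) = 0 yields eigenvalues ≈ -5, -4, 0. (A is shown rounded to 4 decimals, so these recover the underlying integer eigenvalues to within that precision.)
Verification: the trace of A = -9 equals the sum of eigenvalues -9, and det(A) ≈ 0.0007 matches the eigenvalue product 0.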